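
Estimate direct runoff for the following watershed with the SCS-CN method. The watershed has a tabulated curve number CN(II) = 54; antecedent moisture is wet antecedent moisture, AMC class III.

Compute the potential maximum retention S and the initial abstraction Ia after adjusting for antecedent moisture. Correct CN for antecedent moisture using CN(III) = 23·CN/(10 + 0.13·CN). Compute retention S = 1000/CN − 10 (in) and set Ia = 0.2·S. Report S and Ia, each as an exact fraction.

S = 100/27 in ≈ 3.704 in; Ia = 20/27 in ≈ 0.741 in

Adjust CN=54 to AMC III: 23·54/(10 + 0.13·54) → 1242 ÷ (851/50) = 2700/37 ≈ 72.973
Max retention: S = 1000/(2700/37) − 10 = 100/27 in (≈ 3.704 in)
Ia = 0.2·(100/27) = 20/27 in ≈ 0.741 in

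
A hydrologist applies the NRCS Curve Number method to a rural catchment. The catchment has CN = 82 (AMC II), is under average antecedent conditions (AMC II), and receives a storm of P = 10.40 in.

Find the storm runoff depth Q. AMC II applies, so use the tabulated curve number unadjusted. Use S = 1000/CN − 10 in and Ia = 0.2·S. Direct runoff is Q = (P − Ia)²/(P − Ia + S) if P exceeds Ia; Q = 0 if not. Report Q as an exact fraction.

Q = 1042441/127715 in ≈ 8.162 in

AMC II — tabulated CN = 82 applies directly.
Retention S: 1000/CN − 10 with CN=82.000 → S = 90/41 ≈ 2.195 in
Ia = 0.2·(90/41) = 18/41 in ≈ 0.439 in
P − Ia = 10.400 − 0.439 = 2042/205 ≈ 9.961 in (> 0, runoff occurs)
Q = (2042/205)²/((2042/205) + 90/41) = (4169764/42025)/(2492/205) = 1042441/127715 in ≈ 8.162 in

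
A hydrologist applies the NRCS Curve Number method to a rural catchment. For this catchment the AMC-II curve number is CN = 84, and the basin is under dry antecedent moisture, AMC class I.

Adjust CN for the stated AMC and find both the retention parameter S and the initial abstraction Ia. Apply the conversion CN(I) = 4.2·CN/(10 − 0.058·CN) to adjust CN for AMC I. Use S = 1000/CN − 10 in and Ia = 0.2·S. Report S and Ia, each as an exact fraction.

S = 2000/441 in ≈ 4.535 in; Ia = 400/441 in ≈ 0.907 in

CN(I) from CN(II)=84: (4.2·84)/(10 − 0.058·84) = 44100/641 ≈ 68.799
Retention S: 1000/CN − 10 with CN=68.799 → S = 2000/441 ≈ 4.535 in
Initial abstraction Ia = S/5 = (2000/441)/5 = 400/441 ≈ 0.907 in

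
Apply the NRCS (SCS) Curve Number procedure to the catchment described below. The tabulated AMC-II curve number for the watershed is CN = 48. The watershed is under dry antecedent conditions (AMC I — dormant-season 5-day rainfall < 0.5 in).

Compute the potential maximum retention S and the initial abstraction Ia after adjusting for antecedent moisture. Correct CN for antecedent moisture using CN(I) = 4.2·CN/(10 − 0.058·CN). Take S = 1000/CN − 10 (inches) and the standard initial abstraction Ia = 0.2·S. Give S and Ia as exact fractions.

CN(I) from CN(II)=48: (4.2·48)/(10 − 0.058·48) = 12600/451 ≈ 27.938
Max retention: S = 1000/(12600/451) − 10 = 1625/63 in (≈ 25.794 in)
Ia = 0.2S: 0.2·25.794 = 5.159 in (exactly 325/63)

S = 1625/63 in ≈ 25.794 in; Ia = 325/63 in ≈ 5.159 in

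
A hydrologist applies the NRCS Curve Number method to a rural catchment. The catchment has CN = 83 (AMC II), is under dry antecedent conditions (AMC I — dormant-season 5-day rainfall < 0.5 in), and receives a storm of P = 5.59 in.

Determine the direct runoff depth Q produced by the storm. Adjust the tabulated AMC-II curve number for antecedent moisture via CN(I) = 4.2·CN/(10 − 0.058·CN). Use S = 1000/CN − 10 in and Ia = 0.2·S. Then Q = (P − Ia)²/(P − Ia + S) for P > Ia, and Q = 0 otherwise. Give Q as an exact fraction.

Dry (AMC I): CN(I) = 4.2·83/(10 − 0.058·83) = (1743/5)/(2593/500) = 174300/2593 ≈ 67.219
Retention S: 1000/CN − 10 with CN=67.219 → S = 8500/1743 ≈ 4.877 in
Ia = 0.2S: 0.2·4.877 = 0.975 in (exactly 1700/1743)
P − Ia = 5.590 − 0.975 = 804337/174300 ≈ 4.615 in (> 0, runoff occurs)
Q = (804337/174300)²/((804337/174300) + 8500/1743) = (646958009569/30380490000)/(1654337/174300) = 646958009569/288350939100 in ≈ 2.244 in

Q = 646958009569/288350939100 in ≈ 2.244 in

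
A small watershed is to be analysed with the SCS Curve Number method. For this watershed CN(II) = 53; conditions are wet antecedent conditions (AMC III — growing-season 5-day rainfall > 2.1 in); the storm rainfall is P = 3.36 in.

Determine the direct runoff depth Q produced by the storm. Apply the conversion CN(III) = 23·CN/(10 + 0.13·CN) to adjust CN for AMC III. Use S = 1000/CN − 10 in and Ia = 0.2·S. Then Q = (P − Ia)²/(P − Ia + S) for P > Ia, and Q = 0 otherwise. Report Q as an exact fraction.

Wet (AMC III): CN(III) = 23·53/(10 + 0.13·53) = 1219/(1689/100) = 121900/1689 ≈ 72.173
Retention S: 1000/CN − 10 with CN=72.173 → S = 4700/1219 ≈ 3.856 in
Ia = 0.2·(4700/1219) = 940/1219 in ≈ 0.771 in
Since P=3.360 > Ia=0.771: effective rainfall P−Ia = 78896/30475 in
Q: (78896/30475)² ÷ (196396/30475) = 1556144704/1496292025 in (≈ 1.040 in)

Q = 1556144704/1496292025 in ≈ 1.040 in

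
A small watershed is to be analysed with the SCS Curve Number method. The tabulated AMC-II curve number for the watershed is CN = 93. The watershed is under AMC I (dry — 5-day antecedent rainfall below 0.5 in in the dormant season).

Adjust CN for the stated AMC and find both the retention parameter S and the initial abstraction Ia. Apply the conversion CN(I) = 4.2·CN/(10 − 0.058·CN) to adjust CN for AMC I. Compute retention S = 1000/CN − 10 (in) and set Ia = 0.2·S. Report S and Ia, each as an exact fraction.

S = 500/279 in ≈ 1.792 in; Ia = 100/279 in ≈ 0.358 in

Dry (AMC I): CN(I) = 4.2·93/(10 − 0.058·93) = (1953/5)/(2303/500) = 27900/329 ≈ 84.802
S = 1000/(27900/329) − 10 = 500/279 in ≈ 1.792 in
Ia = 0.2S: 0.2·1.792 = 0.358 in (exactly 100/279)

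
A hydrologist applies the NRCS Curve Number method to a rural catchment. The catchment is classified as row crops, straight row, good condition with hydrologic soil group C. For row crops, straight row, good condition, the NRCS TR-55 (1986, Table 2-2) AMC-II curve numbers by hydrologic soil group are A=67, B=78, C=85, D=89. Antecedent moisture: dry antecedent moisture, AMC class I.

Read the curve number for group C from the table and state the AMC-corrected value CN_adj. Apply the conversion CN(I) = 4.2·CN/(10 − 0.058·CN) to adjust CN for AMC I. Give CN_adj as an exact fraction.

CN_adj = 11900/169 ≈ 70.414

NRCS table: row crops, straight row, good condition, soil group C → CN(II) = 85
Dry (AMC I): CN(I) = 4.2·85/(10 − 0.058·85) = 357/(507/100) = 11900/169 ≈ 70.414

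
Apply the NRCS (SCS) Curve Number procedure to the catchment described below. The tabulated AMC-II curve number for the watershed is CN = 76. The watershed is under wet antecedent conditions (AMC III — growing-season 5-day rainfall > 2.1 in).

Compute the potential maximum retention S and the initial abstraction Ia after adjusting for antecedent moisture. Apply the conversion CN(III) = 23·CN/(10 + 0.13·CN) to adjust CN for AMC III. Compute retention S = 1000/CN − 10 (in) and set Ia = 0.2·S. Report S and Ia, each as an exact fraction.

Wet (AMC III): CN(III) = 23·76/(10 + 0.13·76) = 1748/(497/25) = 43700/497 ≈ 87.928
S = 1000/(43700/497) − 10 = 600/437 in ≈ 1.373 in
Initial abstraction Ia = S/5 = (600/437)/5 = 120/437 ≈ 0.275 in

S = 600/437 in ≈ 1.373 in; Ia = 120/437 in ≈ 0.275 in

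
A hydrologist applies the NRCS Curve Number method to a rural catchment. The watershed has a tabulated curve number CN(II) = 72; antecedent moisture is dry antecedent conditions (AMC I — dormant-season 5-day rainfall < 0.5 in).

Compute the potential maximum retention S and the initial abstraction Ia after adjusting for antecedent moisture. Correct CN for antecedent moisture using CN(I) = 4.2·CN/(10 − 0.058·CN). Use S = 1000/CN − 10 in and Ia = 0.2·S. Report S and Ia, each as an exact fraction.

CN(I) from CN(II)=72: (4.2·72)/(10 − 0.058·72) = 675/13 ≈ 51.923
Retention S: 1000/CN − 10 with CN=51.923 → S = 250/27 ≈ 9.259 in
Ia = 0.2·(250/27) = 50/27 in ≈ 1.852 in

S = 250/27 in ≈ 9.259 in; Ia = 50/27 in ≈ 1.852 in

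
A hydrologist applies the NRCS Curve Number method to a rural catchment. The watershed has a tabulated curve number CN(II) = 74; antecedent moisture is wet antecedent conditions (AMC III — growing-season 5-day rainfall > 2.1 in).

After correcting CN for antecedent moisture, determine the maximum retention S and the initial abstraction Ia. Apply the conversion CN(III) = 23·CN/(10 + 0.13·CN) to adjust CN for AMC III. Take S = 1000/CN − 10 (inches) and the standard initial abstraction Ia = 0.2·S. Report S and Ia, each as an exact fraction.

Adjust CN=74 to AMC III: 23·74/(10 + 0.13·74) → 1702 ÷ (981/50) = 85100/981 ≈ 86.748
S = 1000/(85100/981) − 10 = 1300/851 in ≈ 1.528 in
Initial abstraction Ia = S/5 = (1300/851)/5 = 260/851 ≈ 0.306 in

S = 1300/851 in ≈ 1.528 in; Ia = 260/851 in ≈ 0.306 in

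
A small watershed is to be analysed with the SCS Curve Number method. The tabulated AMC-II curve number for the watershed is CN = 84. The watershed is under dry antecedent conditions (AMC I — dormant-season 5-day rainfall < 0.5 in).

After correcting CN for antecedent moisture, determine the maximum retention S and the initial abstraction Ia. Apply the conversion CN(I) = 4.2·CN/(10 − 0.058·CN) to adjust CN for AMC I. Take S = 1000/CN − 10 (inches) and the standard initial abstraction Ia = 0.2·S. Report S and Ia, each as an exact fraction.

S = 2000/441 in ≈ 4.535 in; Ia = 400/441 in ≈ 0.907 in

Adjust CN=84 to AMC I: 4.2·84/(10 − 0.058·84) → (1764/5) ÷ (641/125) = 44100/641 ≈ 68.799
Retention S: 1000/CN − 10 with CN=68.799 → S = 2000/441 ≈ 4.535 in
Ia = 0.2·(2000/441) = 400/441 in ≈ 0.907 in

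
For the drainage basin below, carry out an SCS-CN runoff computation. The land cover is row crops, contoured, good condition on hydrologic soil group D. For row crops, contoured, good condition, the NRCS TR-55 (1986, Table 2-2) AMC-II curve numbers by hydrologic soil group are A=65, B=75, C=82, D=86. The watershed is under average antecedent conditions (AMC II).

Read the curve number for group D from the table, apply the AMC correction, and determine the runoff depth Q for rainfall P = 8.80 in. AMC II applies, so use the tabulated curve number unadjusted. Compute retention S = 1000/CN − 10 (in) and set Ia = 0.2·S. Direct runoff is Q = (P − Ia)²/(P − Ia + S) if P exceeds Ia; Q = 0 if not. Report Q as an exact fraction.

NRCS table: row crops, contoured, good condition, soil group D → CN(II) = 86
AMC II — tabulated CN = 86 applies directly.
Max retention: S = 1000/86 − 10 = 70/43 in (≈ 1.628 in)
Ia = 0.2·(70/43) = 14/43 in ≈ 0.326 in
P − Ia = 8.800 − 0.326 = 1822/215 ≈ 8.474 in (> 0, runoff occurs)
Q = (1822/215)²/((1822/215) + 70/43) = (3319684/46225)/(2172/215) = 829921/116745 in ≈ 7.109 in

Q = 829921/116745 in ≈ 7.109 in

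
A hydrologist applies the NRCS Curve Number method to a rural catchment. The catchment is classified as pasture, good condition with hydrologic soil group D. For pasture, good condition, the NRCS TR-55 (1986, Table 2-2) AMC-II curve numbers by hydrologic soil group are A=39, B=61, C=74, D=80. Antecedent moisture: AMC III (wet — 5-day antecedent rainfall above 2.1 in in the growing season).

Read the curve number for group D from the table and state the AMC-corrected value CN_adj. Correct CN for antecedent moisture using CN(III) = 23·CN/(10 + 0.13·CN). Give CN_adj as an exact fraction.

CN_adj = 4600/51 ≈ 90.196

NRCS table: pasture, good condition, soil group D → CN(II) = 80
Wet (AMC III): CN(III) = 23·80/(10 + 0.13·80) = 1840/(102/5) = 4600/51 ≈ 90.196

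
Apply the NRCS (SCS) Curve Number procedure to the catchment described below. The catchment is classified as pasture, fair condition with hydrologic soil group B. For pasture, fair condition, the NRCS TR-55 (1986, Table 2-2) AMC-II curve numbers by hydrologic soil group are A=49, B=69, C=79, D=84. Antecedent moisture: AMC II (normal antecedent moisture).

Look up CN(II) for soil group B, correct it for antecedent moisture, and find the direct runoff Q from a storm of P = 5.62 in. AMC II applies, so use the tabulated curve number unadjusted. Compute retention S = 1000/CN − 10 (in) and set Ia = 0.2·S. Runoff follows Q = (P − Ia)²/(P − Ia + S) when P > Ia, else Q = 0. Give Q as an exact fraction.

NRCS table: pasture, fair condition, soil group B → CN(II) = 69
AMC II — tabulated CN = 69 applies directly.
Retention S: 1000/CN − 10 with CN=69.000 → S = 310/69 ≈ 4.493 in
Ia = 0.2S: 0.2·4.493 = 0.899 in (exactly 62/69)
Excess rainfall: 5.620 − 0.899 = 4.721 in; P > Ia so Q > 0
Q = (16289/3450)²/((16289/3450) + 310/69) = (265331521/11902500)/(31789/3450) = 265331521/109672050 in ≈ 2.419 in

Q = 265331521/109672050 in ≈ 2.419 in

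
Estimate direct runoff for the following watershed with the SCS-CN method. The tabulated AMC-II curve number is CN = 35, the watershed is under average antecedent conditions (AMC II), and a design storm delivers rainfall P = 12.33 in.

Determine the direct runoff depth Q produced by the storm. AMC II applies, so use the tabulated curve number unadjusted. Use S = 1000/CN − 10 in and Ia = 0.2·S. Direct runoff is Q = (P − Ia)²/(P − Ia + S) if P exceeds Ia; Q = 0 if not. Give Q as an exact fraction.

CN(II) = 35; AMC II needs no correction.
Retention S: 1000/CN − 10 with CN=35.000 → S = 130/7 ≈ 18.571 in
Ia = 0.2·(130/7) = 26/7 in ≈ 3.714 in
P − Ia = 12.330 − 3.714 = 6031/700 ≈ 8.616 in (> 0, runoff occurs)
Q = (6031/700)²/((6031/700) + 130/7) = (36372961/490000)/(19031/700) = 36372961/13321700 in ≈ 2.730 in

Q = 36372961/13321700 in ≈ 2.730 in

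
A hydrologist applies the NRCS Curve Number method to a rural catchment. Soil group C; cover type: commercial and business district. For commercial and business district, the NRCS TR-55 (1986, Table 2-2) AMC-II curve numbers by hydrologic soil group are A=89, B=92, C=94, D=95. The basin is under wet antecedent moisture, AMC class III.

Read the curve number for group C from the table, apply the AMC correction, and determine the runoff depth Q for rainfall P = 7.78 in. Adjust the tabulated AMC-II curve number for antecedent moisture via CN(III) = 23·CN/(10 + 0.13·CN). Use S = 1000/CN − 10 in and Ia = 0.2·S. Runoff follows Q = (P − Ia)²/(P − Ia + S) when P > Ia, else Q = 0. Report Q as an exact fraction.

Q = 174313765081/23377111450 in ≈ 7.457 in

NRCS table: commercial and business district, soil group C → CN(II) = 94
Wet (AMC III): CN(III) = 23·94/(10 + 0.13·94) = 2162/(1111/50) = 108100/1111 ≈ 97.300
Retention S: 1000/CN − 10 with CN=97.300 → S = 300/1081 ≈ 0.278 in
Ia = 0.2S: 0.2·0.278 = 0.056 in (exactly 60/1081)
Since P=7.780 > Ia=0.056: effective rainfall P−Ia = 417509/54050 in
Q: (417509/54050)² ÷ (432509/54050) = 174313765081/23377111450 in (≈ 7.457 in)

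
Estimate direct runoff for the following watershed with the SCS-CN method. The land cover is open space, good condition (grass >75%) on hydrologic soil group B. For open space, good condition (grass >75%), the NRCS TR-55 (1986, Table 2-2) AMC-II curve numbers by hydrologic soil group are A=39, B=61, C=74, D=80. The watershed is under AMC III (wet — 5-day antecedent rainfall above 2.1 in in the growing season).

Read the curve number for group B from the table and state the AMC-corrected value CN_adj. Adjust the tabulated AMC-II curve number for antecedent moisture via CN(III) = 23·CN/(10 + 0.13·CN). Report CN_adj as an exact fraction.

NRCS table: open space, good condition (grass >75%), soil group B → CN(II) = 61
Adjust CN=61 to AMC III: 23·61/(10 + 0.13·61) → 1403 ÷ (1793/100) = 140300/1793 ≈ 78.249

CN_adj = 140300/1793 ≈ 78.249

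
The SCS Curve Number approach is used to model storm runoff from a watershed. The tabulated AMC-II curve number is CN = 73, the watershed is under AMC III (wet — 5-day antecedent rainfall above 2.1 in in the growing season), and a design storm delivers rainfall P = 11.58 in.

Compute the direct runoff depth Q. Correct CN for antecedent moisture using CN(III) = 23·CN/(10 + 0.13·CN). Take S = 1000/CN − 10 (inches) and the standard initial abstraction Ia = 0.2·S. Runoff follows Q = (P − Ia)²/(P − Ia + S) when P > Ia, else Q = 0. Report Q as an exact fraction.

Q = 297763836627/30225945650 in ≈ 9.851 in

CN(III) from CN(II)=73: (23·73)/(10 + 0.13·73) = 167900/1949 ≈ 86.147
S = 1000/(167900/1949) − 10 = 2700/1679 in ≈ 1.608 in
Initial abstraction Ia = S/5 = (2700/1679)/5 = 540/1679 ≈ 0.322 in
P − Ia = 11.580 − 0.322 = 945141/83950 ≈ 11.258 in (> 0, runoff occurs)
Runoff Q = (P−Ia)²/(P−Ia+S) = (11.258)²/(11.258+1.608) = 297763836627/30225945650 ≈ 9.851 in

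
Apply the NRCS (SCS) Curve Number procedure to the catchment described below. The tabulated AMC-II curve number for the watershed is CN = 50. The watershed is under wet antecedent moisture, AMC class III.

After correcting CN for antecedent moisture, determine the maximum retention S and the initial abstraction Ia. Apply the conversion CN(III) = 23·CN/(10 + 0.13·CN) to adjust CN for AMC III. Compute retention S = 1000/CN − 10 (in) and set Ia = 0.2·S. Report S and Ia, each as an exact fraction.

Wet (AMC III): CN(III) = 23·50/(10 + 0.13·50) = 1150/(33/2) = 2300/33 ≈ 69.697
S = 1000/(2300/33) − 10 = 100/23 in ≈ 4.348 in
Ia = 0.2S: 0.2·4.348 = 0.870 in (exactly 20/23)

S = 100/23 in ≈ 4.348 in; Ia = 20/23 in ≈ 0.870 in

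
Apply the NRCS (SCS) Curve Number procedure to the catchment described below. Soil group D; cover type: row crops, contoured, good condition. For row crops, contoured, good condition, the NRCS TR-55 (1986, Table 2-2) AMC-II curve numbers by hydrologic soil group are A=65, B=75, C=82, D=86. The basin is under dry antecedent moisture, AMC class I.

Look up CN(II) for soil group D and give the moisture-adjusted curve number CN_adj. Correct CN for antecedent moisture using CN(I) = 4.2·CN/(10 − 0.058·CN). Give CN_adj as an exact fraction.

CN_adj = 12900/179 ≈ 72.067

NRCS table: row crops, contoured, good condition, soil group D → CN(II) = 86
Adjust CN=86 to AMC I: 4.2·86/(10 − 0.058·86) → (1806/5) ÷ (1253/250) = 12900/179 ≈ 72.067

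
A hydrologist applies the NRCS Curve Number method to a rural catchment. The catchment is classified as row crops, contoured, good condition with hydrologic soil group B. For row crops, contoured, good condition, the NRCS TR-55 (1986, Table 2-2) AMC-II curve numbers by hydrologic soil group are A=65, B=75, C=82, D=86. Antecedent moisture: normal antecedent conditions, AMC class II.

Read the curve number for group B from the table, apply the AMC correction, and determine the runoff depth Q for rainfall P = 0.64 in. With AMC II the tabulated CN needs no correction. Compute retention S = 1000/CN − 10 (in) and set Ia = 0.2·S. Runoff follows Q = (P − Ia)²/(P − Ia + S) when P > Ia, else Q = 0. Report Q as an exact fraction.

NRCS table: row crops, contoured, good condition, soil group B → CN(II) = 75
AMC II — tabulated CN = 75 applies directly.
S = 1000/75 − 10 = 10/3 in ≈ 3.333 in
Ia = 0.2·(10/3) = 2/3 in ≈ 0.667 in
P = 0.640 ≤ Ia = 0.667 in: entire storm abstracted, Q = 0.

Q = 0 in ≈ 0.000 in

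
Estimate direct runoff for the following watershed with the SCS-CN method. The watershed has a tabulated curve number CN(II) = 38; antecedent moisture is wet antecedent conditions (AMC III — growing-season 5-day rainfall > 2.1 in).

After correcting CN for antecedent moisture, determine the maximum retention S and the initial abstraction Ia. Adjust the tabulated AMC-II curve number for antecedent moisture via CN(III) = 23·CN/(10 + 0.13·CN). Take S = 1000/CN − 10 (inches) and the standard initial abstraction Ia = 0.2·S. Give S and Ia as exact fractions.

Wet (AMC III): CN(III) = 23·38/(10 + 0.13·38) = 874/(747/50) = 43700/747 ≈ 58.501
Retention S: 1000/CN − 10 with CN=58.501 → S = 3100/437 ≈ 7.094 in
Ia = 0.2·(3100/437) = 620/437 in ≈ 1.419 in

S = 3100/437 in ≈ 7.094 in; Ia = 620/437 in ≈ 1.419 in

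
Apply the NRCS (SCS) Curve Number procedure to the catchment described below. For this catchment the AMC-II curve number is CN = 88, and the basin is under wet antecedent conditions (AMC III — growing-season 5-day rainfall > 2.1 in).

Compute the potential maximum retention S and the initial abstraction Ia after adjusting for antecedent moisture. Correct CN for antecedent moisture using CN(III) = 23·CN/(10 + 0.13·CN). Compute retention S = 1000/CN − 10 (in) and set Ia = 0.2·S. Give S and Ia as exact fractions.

CN(III) from CN(II)=88: (23·88)/(10 + 0.13·88) = 6325/67 ≈ 94.403
Max retention: S = 1000/(6325/67) − 10 = 150/253 in (≈ 0.593 in)
Ia = 0.2·(150/253) = 30/253 in ≈ 0.119 in

S = 150/253 in ≈ 0.593 in; Ia = 30/253 in ≈ 0.119 in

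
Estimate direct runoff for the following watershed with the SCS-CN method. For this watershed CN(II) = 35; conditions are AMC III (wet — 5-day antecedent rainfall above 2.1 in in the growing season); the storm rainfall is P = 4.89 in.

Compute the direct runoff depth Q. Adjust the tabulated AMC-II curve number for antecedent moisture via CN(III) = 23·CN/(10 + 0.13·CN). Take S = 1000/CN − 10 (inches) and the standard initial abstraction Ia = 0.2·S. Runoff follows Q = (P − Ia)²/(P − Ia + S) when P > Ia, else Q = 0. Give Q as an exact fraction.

Wet (AMC III): CN(III) = 23·35/(10 + 0.13·35) = 805/(291/20) = 16100/291 ≈ 55.326
S = 1000/(16100/291) − 10 = 1300/161 in ≈ 8.075 in
Ia = 0.2·(1300/161) = 260/161 in ≈ 1.615 in
P − Ia = 4.890 − 1.615 = 52729/16100 ≈ 3.275 in (> 0, runoff occurs)
Runoff Q = (P−Ia)²/(P−Ia+S) = (3.275)²/(3.275+8.075) = 2780347441/2941936900 ≈ 0.945 in

Q = 2780347441/2941936900 in ≈ 0.945 in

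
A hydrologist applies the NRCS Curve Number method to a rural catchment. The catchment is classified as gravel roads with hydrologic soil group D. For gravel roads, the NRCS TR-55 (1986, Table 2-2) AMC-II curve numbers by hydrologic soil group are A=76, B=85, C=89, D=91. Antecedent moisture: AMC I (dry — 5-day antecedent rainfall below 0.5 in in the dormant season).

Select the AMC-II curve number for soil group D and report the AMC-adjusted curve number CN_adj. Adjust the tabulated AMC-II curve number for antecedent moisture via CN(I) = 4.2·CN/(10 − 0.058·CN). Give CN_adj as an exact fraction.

NRCS table: gravel roads, soil group D → CN(II) = 91
Dry (AMC I): CN(I) = 4.2·91/(10 − 0.058·91) = (1911/5)/(2361/500) = 63700/787 ≈ 80.940

CN_adj = 63700/787 ≈ 80.940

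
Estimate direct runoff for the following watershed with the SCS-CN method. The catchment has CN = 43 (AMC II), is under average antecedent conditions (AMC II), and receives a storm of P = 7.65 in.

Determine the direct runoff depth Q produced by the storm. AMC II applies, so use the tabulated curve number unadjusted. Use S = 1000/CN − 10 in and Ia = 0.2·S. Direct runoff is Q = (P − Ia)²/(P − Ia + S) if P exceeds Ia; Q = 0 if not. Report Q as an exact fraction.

Q = 6160467/4500380 in ≈ 1.369 in

CN(II) = 43; AMC II needs no correction.
S = 1000/43 − 10 = 570/43 in ≈ 13.256 in
Ia = 0.2S: 0.2·13.256 = 2.651 in (exactly 114/43)
Since P=7.650 > Ia=2.651: effective rainfall P−Ia = 4299/860 in
Runoff Q = (P−Ia)²/(P−Ia+S) = (4.999)²/(4.999+13.256) = 6160467/4500380 ≈ 1.369 in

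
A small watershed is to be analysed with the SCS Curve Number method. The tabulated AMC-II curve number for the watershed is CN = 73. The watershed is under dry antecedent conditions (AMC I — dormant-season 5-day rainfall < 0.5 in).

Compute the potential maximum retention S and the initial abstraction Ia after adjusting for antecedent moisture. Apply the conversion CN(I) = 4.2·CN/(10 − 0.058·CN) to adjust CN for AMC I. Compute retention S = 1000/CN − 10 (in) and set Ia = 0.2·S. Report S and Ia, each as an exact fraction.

S = 4500/511 in ≈ 8.806 in; Ia = 900/511 in ≈ 1.761 in

CN(I) from CN(II)=73: (4.2·73)/(10 − 0.058·73) = 51100/961 ≈ 53.174
Max retention: S = 1000/(51100/961) − 10 = 4500/511 in (≈ 8.806 in)
Ia = 0.2S: 0.2·8.806 = 1.761 in (exactly 900/511)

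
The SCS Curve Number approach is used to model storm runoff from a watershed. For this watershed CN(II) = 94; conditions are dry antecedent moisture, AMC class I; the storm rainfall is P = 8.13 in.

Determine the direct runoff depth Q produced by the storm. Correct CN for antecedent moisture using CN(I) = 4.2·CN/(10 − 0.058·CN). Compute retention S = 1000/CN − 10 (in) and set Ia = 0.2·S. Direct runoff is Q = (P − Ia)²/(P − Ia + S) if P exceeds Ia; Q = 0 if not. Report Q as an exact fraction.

Q = 66294405529/10115993300 in ≈ 6.553 in

Dry (AMC I): CN(I) = 4.2·94/(10 − 0.058·94) = (1974/5)/(1137/250) = 32900/379 ≈ 86.807
Retention S: 1000/CN − 10 with CN=86.807 → S = 500/329 ≈ 1.520 in
Ia = 0.2·(500/329) = 100/329 in ≈ 0.304 in
P − Ia = 8.130 − 0.304 = 257477/32900 ≈ 7.826 in (> 0, runoff occurs)
Runoff Q = (P−Ia)²/(P−Ia+S) = (7.826)²/(7.826+1.520) = 66294405529/10115993300 ≈ 6.553 in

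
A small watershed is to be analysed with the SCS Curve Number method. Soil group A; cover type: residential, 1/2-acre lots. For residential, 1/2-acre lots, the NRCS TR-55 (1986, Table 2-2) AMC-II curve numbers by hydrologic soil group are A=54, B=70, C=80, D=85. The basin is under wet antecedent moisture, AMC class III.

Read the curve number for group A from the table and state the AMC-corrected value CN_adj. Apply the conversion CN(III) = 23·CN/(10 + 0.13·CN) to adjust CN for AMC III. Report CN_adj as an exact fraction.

CN_adj = 2700/37 ≈ 72.973

NRCS table: residential, 1/2-acre lots, soil group A → CN(II) = 54
CN(III) from CN(II)=54: (23·54)/(10 + 0.13·54) = 2700/37 ≈ 72.973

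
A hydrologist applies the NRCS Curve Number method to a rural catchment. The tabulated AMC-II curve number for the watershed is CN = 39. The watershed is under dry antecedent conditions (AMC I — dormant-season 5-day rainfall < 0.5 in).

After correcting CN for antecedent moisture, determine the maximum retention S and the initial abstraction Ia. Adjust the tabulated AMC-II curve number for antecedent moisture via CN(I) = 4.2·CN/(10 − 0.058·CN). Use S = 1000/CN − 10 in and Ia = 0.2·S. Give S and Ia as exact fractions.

S = 30500/819 in ≈ 37.241 in; Ia = 6100/819 in ≈ 7.448 in

Adjust CN=39 to AMC I: 4.2·39/(10 − 0.058·39) → (819/5) ÷ (3869/500) = 81900/3869 ≈ 21.168
S = 1000/(81900/3869) − 10 = 30500/819 in ≈ 37.241 in
Initial abstraction Ia = S/5 = (30500/819)/5 = 6100/819 ≈ 7.448 in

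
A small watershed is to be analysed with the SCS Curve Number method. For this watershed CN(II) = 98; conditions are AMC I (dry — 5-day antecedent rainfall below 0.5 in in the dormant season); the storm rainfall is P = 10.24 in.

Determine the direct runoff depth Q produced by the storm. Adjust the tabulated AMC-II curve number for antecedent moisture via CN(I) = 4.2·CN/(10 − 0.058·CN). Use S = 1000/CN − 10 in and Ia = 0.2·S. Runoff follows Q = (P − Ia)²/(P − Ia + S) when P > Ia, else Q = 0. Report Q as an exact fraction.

Adjust CN=98 to AMC I: 4.2·98/(10 − 0.058·98) → (2058/5) ÷ (1079/250) = 102900/1079 ≈ 95.366
Retention S: 1000/CN − 10 with CN=95.366 → S = 500/1029 ≈ 0.486 in
Ia = 0.2S: 0.2·0.486 = 0.097 in (exactly 100/1029)
P − Ia = 10.240 − 0.097 = 260924/25725 ≈ 10.143 in (> 0, runoff occurs)
Q: (260924/25725)² ÷ (273424/25725) = 4255083361/439614525 in (≈ 9.679 in)

Q = 4255083361/439614525 in ≈ 9.679 in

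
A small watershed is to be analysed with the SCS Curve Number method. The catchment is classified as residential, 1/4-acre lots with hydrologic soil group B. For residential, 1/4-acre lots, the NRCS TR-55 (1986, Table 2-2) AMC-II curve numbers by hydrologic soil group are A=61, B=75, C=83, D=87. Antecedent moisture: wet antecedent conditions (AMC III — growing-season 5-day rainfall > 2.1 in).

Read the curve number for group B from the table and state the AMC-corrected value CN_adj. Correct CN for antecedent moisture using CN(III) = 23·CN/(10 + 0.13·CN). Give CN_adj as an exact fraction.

CN_adj = 6900/79 ≈ 87.342

NRCS table: residential, 1/4-acre lots, soil group B → CN(II) = 75
CN(III) from CN(II)=75: (23·75)/(10 + 0.13·75) = 6900/79 ≈ 87.342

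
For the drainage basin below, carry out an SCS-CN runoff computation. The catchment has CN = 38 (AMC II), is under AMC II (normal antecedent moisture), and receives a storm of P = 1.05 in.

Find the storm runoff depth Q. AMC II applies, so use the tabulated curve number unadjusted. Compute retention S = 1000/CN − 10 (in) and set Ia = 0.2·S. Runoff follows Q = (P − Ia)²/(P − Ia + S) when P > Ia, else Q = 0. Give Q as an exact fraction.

Q = 0 in ≈ 0.000 in

Average conditions: CN = 38 (no AMC adjustment).
Retention S: 1000/CN − 10 with CN=38.000 → S = 310/19 ≈ 16.316 in
Initial abstraction Ia = S/5 = (310/19)/5 = 62/19 ≈ 3.263 in
P = 1.050 ≤ Ia = 3.263 in: entire storm abstracted, Q = 0.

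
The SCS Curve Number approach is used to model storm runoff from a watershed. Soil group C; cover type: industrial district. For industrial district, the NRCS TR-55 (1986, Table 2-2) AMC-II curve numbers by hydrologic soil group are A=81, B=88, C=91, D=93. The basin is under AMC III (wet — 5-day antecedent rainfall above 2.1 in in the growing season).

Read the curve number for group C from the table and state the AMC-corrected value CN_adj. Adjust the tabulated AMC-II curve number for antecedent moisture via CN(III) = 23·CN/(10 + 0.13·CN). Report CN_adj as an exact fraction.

CN_adj = 209300/2183 ≈ 95.877

NRCS table: industrial district, soil group C → CN(II) = 91
Wet (AMC III): CN(III) = 23·91/(10 + 0.13·91) = 2093/(2183/100) = 209300/2183 ≈ 95.877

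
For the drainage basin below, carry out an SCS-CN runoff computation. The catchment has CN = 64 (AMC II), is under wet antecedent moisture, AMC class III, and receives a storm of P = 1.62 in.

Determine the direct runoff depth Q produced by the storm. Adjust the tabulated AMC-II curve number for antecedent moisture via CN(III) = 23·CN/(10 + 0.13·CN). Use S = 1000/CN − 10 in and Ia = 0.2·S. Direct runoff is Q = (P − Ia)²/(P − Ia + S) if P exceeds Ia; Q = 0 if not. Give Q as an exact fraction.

Adjust CN=64 to AMC III: 23·64/(10 + 0.13·64) → 1472 ÷ (458/25) = 18400/229 ≈ 80.349
Retention S: 1000/CN − 10 with CN=80.349 → S = 225/92 ≈ 2.446 in
Ia = 0.2·(225/92) = 45/92 in ≈ 0.489 in
P − Ia = 1.620 − 0.489 = 2601/2300 ≈ 1.131 in (> 0, runoff occurs)
Runoff Q = (P−Ia)²/(P−Ia+S) = (1.131)²/(1.131+2.446) = 751689/2102200 ≈ 0.358 in

Q = 751689/2102200 in ≈ 0.358 in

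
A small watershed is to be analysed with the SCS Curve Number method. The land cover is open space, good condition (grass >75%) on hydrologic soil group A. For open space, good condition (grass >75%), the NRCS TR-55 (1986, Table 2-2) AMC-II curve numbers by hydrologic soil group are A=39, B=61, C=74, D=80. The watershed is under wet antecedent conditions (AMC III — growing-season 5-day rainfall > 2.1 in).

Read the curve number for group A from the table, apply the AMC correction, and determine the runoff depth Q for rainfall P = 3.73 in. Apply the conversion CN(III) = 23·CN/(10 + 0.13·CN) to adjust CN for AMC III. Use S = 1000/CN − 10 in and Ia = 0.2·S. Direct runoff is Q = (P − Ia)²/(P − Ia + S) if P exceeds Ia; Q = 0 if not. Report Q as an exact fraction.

NRCS table: open space, good condition (grass >75%), soil group A → CN(II) = 39
CN(III) from CN(II)=39: (23·39)/(10 + 0.13·39) = 89700/1507 ≈ 59.522
Retention S: 1000/CN − 10 with CN=59.522 → S = 6100/897 ≈ 6.800 in
Initial abstraction Ia = S/5 = (6100/897)/5 = 1220/897 ≈ 1.360 in
Since P=3.730 > Ia=1.360: effective rainfall P−Ia = 212581/89700 in
Q: (212581/89700)² ÷ (822581/89700) = 45190681561/73785515700 in (≈ 0.612 in)

Q = 45190681561/73785515700 in ≈ 0.612 in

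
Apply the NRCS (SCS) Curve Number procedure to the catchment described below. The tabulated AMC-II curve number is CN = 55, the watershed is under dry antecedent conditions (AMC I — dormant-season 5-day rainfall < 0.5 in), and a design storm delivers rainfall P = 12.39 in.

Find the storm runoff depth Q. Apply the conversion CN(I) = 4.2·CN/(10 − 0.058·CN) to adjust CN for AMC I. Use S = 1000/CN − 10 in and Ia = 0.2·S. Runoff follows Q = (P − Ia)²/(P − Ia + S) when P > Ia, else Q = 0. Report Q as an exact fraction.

CN(I) from CN(II)=55: (4.2·55)/(10 − 0.058·55) = 7700/227 ≈ 33.921
S = 1000/(7700/227) − 10 = 1500/77 in ≈ 19.481 in
Ia = 0.2·(1500/77) = 300/77 in ≈ 3.896 in
P − Ia = 12.390 − 3.896 = 65403/7700 ≈ 8.494 in (> 0, runoff occurs)
Runoff Q = (P−Ia)²/(P−Ia+S) = (8.494)²/(8.494+19.481) = 1425850803/552867700 ≈ 2.579 in

Q = 1425850803/552867700 in ≈ 2.579 in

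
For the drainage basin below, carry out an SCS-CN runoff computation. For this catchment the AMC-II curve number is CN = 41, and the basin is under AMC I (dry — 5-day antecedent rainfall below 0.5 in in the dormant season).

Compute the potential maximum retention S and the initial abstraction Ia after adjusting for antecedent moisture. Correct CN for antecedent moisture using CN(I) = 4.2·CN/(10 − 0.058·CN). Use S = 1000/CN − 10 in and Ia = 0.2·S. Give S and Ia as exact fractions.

Adjust CN=41 to AMC I: 4.2·41/(10 − 0.058·41) → (861/5) ÷ (3811/500) = 86100/3811 ≈ 22.592
Retention S: 1000/CN − 10 with CN=22.592 → S = 29500/861 ≈ 34.262 in
Ia = 0.2S: 0.2·34.262 = 6.852 in (exactly 5900/861)

S = 29500/861 in ≈ 34.262 in; Ia = 5900/861 in ≈ 6.852 in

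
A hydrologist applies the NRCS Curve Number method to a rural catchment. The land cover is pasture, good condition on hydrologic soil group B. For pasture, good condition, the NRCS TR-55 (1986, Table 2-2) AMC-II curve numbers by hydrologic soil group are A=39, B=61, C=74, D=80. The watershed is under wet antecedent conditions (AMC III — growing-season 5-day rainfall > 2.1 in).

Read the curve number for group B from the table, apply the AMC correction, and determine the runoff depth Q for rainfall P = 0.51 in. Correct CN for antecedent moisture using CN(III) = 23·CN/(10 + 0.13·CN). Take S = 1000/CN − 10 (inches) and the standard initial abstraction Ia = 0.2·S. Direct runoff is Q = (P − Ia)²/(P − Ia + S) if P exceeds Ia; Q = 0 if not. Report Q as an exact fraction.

Q = 0 in ≈ 0.000 in

NRCS table: pasture, good condition, soil group B → CN(II) = 61
Wet (AMC III): CN(III) = 23·61/(10 + 0.13·61) = 1403/(1793/100) = 140300/1793 ≈ 78.249
Max retention: S = 1000/(140300/1793) − 10 = 3900/1403 in (≈ 2.780 in)
Ia = 0.2S: 0.2·2.780 = 0.556 in (exactly 780/1403)
P = 0.510 ≤ Ia = 0.556 in: entire storm abstracted, Q = 0.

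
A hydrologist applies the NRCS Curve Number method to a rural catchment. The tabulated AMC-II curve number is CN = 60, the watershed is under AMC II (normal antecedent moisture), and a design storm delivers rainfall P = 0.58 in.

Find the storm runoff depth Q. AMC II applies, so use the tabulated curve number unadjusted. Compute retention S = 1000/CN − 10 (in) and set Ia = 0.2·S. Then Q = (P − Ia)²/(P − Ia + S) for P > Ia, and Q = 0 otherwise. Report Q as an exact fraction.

AMC II — tabulated CN = 60 applies directly.
Retention S: 1000/CN − 10 with CN=60.000 → S = 20/3 ≈ 6.667 in
Initial abstraction Ia = S/5 = (20/3)/5 = 4/3 ≈ 1.333 in
P = 0.580 ≤ Ia = 1.333 in: entire storm abstracted, Q = 0.

Q = 0 in ≈ 0.000 in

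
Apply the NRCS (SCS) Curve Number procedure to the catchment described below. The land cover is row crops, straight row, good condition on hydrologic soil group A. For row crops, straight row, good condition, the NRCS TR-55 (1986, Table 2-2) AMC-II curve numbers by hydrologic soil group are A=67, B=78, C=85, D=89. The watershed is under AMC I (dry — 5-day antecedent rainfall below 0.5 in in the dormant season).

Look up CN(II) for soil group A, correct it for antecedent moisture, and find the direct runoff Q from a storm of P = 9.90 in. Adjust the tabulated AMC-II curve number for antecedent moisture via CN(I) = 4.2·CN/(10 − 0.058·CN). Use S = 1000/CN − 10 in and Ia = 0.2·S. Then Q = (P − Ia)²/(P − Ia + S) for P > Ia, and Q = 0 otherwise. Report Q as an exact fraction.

NRCS table: row crops, straight row, good condition, soil group A → CN(II) = 67
Dry (AMC I): CN(I) = 4.2·67/(10 − 0.058·67) = (1407/5)/(3057/500) = 46900/1019 ≈ 46.026
S = 1000/(46900/1019) − 10 = 5500/469 in ≈ 11.727 in
Ia = 0.2S: 0.2·11.727 = 2.345 in (exactly 1100/469)
P − Ia = 9.900 − 2.345 = 35431/4690 ≈ 7.555 in (> 0, runoff occurs)
Runoff Q = (P−Ia)²/(P−Ia+S) = (7.555)²/(7.555+11.727) = 114123251/38556490 ≈ 2.960 in

Q = 114123251/38556490 in ≈ 2.960 in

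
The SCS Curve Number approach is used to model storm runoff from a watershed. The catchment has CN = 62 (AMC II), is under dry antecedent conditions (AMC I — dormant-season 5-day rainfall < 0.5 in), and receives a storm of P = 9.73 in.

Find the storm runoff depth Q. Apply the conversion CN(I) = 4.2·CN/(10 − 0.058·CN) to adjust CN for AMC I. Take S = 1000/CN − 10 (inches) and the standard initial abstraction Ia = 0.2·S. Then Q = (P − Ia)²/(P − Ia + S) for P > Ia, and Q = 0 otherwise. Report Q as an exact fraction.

CN(I) from CN(II)=62: (4.2·62)/(10 − 0.058·62) = 65100/1601 ≈ 40.662
Retention S: 1000/CN − 10 with CN=40.662 → S = 9500/651 ≈ 14.593 in
Ia = 0.2S: 0.2·14.593 = 2.919 in (exactly 1900/651)
P − Ia = 9.730 − 2.919 = 443423/65100 ≈ 6.811 in (> 0, runoff occurs)
Q = (443423/65100)²/((443423/65100) + 9500/651) = (196623956929/4238010000)/(1393423/65100) = 196623956929/90711837300 in ≈ 2.168 in

Q = 196623956929/90711837300 in ≈ 2.168 in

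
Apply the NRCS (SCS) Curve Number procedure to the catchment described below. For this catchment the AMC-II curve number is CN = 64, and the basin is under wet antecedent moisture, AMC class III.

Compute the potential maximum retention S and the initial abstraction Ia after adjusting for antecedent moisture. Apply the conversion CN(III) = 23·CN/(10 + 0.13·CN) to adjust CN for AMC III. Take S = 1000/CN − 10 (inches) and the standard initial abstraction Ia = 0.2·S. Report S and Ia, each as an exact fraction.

Wet (AMC III): CN(III) = 23·64/(10 + 0.13·64) = 1472/(458/25) = 18400/229 ≈ 80.349
Max retention: S = 1000/(18400/229) − 10 = 225/92 in (≈ 2.446 in)
Ia = 0.2S: 0.2·2.446 = 0.489 in (exactly 45/92)

S = 225/92 in ≈ 2.446 in; Ia = 45/92 in ≈ 0.489 in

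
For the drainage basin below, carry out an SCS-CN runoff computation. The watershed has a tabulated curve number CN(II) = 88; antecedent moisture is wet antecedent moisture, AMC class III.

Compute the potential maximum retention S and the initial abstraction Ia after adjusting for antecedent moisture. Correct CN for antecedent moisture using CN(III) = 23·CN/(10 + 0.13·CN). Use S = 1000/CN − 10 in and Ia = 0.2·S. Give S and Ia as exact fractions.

S = 150/253 in ≈ 0.593 in; Ia = 30/253 in ≈ 0.119 in

Adjust CN=88 to AMC III: 23·88/(10 + 0.13·88) → 2024 ÷ (536/25) = 6325/67 ≈ 94.403
S = 1000/(6325/67) − 10 = 150/253 in ≈ 0.593 in
Ia = 0.2S: 0.2·0.593 = 0.119 in (exactly 30/253)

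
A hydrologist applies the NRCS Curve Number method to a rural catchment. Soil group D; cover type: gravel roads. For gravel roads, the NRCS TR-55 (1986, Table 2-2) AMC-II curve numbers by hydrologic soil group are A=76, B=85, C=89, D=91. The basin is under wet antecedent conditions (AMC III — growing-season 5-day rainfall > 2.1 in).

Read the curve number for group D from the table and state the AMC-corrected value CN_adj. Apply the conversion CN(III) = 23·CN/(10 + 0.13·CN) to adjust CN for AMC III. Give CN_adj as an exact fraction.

CN_adj = 209300/2183 ≈ 95.877

NRCS table: gravel roads, soil group D → CN(II) = 91
CN(III) from CN(II)=91: (23·91)/(10 + 0.13·91) = 209300/2183 ≈ 95.877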